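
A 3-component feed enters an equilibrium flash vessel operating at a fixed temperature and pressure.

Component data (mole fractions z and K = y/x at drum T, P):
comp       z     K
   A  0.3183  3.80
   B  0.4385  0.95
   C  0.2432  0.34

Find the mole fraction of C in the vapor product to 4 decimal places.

Material balance + equilibrium reduce to Σ zᵢ(Kᵢ−1)/(1+ψ(Kᵢ−1)) = 0.
Check two-phase: ΣzᵢKᵢ = 1.7088 > 1 and Σzᵢ/Kᵢ = 1.2606 > 1, so g(0) = 0.7088 > 0 and g(1) = -0.2606 < 0.
Newton iteration, ψ⁰ = 0.39:
  ψ = 0.3900: g = 0.18751, g' = -0.7634 → ψ = 0.6356
  ψ = 0.6356: g = 0.02147, g' = -0.6385 → ψ = 0.6692
  ψ = 0.6692: g = -0.00006, g' = -0.6432 → ψ = 0.6691
Converged at ψ = 0.6691.
Compositions from xᵢ = zᵢ/(1+ψ(Kᵢ−1)), yᵢ = Kᵢxᵢ:
  A: x = 0.1108, y = 0.4209
  B: x = 0.4537, y = 0.4310
  C: x = 0.4356, y = 0.1481

y_C = 0.1481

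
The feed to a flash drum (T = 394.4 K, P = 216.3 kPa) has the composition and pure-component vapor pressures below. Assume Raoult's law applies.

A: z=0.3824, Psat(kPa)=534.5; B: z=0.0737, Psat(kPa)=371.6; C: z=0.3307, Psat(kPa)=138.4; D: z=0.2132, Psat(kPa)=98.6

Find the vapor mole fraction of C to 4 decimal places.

Raoult's law: Kᵢ = Pᵢˢᵃᵗ/P = Pᵢˢᵃᵗ/216.3.
  K_A = 534.5/216.3 = 2.471105, K_B = 371.6/216.3 = 1.717984, K_C = 138.4/216.3 = 0.639852, K_D = 98.6/216.3 = 0.455848
Let β = V/F and solve Σ zᵢ(Kᵢ−1)/(1+β(Kᵢ−1)) = 0.
g(0) = ΣzᵢKᵢ − 1 = 0.3804 and g(1) = 1 − Σzᵢ/Kᵢ = -0.1822, so a root lies in (0, 1).
Newton iteration, β⁰ = 0.5:
  β = 0.5000: g = 0.05844, g' = -0.4783 → β = 0.6222
  β = 0.6222: g = 0.00140, g' = -0.4593 → β = 0.6252
Converged at β = 0.6252.
Compositions from xᵢ = zᵢ/(1+β(Kᵢ−1)), yᵢ = Kᵢxᵢ:
  A: x = 0.1992, y = 0.4922
  B: x = 0.0509, y = 0.0874
  C: x = 0.4268, y = 0.2731
  D: x = 0.3231, y = 0.1473

y_C = 0.2731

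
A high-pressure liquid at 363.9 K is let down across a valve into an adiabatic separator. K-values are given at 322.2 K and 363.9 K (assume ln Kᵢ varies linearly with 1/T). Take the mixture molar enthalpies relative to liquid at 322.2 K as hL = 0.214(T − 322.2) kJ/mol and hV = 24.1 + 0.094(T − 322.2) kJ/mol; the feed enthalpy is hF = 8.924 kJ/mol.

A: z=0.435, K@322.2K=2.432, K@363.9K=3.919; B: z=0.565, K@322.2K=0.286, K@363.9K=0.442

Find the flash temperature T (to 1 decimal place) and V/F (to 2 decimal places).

T = 330.9 K, V/F = 0.31

Adiabatic flash: solve Rachford–Rice at each trial T, then check hF = ψ·hV(T) + (1−ψ)·hL(T).
  T = 322.2 K: K = (2.432, 0.286), RR gives ψ = 0.215, H_out = 5.174 kJ/mol
  T = 363.9 K: K = (3.919, 0.442), RR gives ψ = 0.586, H_out = 20.114 kJ/mol
  T = 343.0 K: K = (3.131, 0.360), RR gives ψ = 0.415, H_out = 13.408 kJ/mol
  T = 332.6 K: K = (2.770, 0.322), RR gives ψ = 0.322, H_out = 9.595 kJ/mol
  T = 327.4 K: K = (2.598, 0.304), RR gives ψ = 0.271, H_out = 7.482 kJ/mol
  T = 330.0 K: K = (2.684, 0.313), RR gives ψ = 0.297, H_out = 8.560 kJ/mol
  T = 331.3 K: K = (2.727, 0.317), RR gives ψ = 0.310, H_out = 9.082 kJ/mol
Linear interpolation between T = 330.0 (H_out = 8.560) and T = 331.3 (H_out = 9.082) on hF = 8.924 gives T ≈ 330.9 K, at which ψ = 0.31.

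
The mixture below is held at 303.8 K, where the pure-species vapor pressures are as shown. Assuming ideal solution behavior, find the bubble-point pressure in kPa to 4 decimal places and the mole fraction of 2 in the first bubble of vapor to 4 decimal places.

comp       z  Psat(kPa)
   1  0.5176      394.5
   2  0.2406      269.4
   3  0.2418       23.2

Pbub = 274.6206 kPa, y_2 = 0.2360

At the bubble point ψ → 0, so ΣzᵢKᵢ = 1 with Kᵢ = Pᵢˢᵃᵗ/P ⇒ P = ΣzᵢPᵢˢᵃᵗ.
P = 0.5176·394.5 + 0.2406·269.4 + 0.2418·23.2 = 274.6206 kPa
yᵢ = zᵢPᵢˢᵃᵗ/P ⇒ y_2 = 0.2406·269.4/274.6206 = 0.2360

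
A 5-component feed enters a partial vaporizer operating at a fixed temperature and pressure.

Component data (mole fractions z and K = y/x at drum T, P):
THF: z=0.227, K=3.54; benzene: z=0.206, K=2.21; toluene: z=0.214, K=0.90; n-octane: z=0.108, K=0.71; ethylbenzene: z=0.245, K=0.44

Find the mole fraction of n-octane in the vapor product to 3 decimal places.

y_n-octane = 0.100

Let ψ = V/F and solve Σ zᵢ(Kᵢ−1)/(1+ψ(Kᵢ−1)) = 0.
g(0) = ΣzᵢKᵢ − 1 = 0.636 and g(1) = 1 − Σzᵢ/Kᵢ = -0.104, so a root lies in (0, 1).
Newton–Raphson from ψ = 0.69:
  ψ = 0.690: g = 0.0596, g' = -0.504 → ψ = 0.808
Converged at ψ = 0.808.
Compositions from xᵢ = zᵢ/(1+ψ(Kᵢ−1)), yᵢ = Kᵢxᵢ:
  THF: x = 0.074, y = 0.263
  benzene: x = 0.104, y = 0.230
  toluene: x = 0.233, y = 0.210
  n-octane: x = 0.141, y = 0.100
  ethylbenzene: x = 0.448, y = 0.197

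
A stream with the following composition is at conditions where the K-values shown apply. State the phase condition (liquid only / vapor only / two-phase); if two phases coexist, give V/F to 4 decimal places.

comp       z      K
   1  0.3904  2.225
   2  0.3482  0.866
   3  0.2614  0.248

two-phase, V/F = 0.3834

ΣzᵢKᵢ = 1.2350; Σzᵢ/Kᵢ = 1.6316.
Both exceed 1, so a two-phase solution exists.
Rachford–Rice: g(ψ) = Σ zᵢ(Kᵢ−1)/(1+ψ(Kᵢ−1)) = 0.
Newton–Raphson from ψ = 0.5:
  ψ = 0.5000: g = -0.06845, g' = -0.6121 → ψ = 0.3882
  ψ = 0.3882: g = -0.00271, g' = -0.5709 → ψ = 0.3834
Converged at ψ = 0.3834.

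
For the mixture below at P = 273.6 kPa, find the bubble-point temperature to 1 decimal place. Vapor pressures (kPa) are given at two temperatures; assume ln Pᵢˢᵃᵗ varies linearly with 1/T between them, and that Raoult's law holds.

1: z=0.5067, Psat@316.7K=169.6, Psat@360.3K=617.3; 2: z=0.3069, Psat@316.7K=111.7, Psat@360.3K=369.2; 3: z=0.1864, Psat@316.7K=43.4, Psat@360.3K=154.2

Bubble-point temperature: ΣzᵢPᵢˢᵃᵗ(T) = P. Interpolate ln Pᵢˢᵃᵗ = aᵢ + bᵢ/T.
  T = 316.7 K: ΣzᵢPᵢˢᵃᵗ = 128.31 kPa
  T = 360.3 K: ΣzᵢPᵢˢᵃᵗ = 454.84 kPa
  T = 338.5 K: ΣzᵢPᵢˢᵃᵗ = 251.57 kPa
  T = 349.4 K: ΣzᵢPᵢˢᵃᵗ = 341.39 kPa
  T = 343.9 K: ΣzᵢPᵢˢᵃᵗ = 293.35 kPa
  T = 341.2 K: ΣzᵢPᵢˢᵃᵗ = 271.82 kPa
Interpolating between 341.2 K and 343.9 K gives T ≈ 341.4 K.

T = 341.4 K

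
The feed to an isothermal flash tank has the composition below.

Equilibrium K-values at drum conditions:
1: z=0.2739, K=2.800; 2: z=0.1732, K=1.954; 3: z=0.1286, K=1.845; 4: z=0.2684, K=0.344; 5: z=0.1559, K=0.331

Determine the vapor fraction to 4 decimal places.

ψ = 0.5371

Let ψ = V/F and solve Σ zᵢ(Kᵢ−1)/(1+ψ(Kᵢ−1)) = 0.
Feasibility: ΣzᵢKᵢ = 1.4866, Σzᵢ/Kᵢ = 1.5074 — both > 1, two phases present.
Iterate (Newton) starting at ψ = 0.5:
  ψ = 0.5000: g = 0.02902, g' = -0.7768 → ψ = 0.5374
  ψ = 0.5374: g = -0.00018, g' = -0.7872 → ψ = 0.5371
Converged at ψ = 0.5371.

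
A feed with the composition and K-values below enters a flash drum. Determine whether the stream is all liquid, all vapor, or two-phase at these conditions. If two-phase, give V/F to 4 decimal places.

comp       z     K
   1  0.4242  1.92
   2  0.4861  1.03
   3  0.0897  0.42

all vapor

ΣzᵢKᵢ = 1.3528; Σzᵢ/Kᵢ = 0.9065.
Since Σzᵢ/Kᵢ < 1 the mixture is above its dew point — single vapor phase.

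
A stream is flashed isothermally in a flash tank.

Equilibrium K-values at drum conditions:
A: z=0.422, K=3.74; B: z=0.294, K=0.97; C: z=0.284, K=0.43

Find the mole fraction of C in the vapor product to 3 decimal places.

Material balance + equilibrium reduce to Σ zᵢ(Kᵢ−1)/(1+β(Kᵢ−1)) = 0.
Feasibility: ΣzᵢKᵢ = 1.986, Σzᵢ/Kᵢ = 1.076 — both > 1, two phases present.
Newton–Raphson from β = 0.3:
  β = 0.300: g = 0.4304, g' = -1.089 → β = 0.695
  β = 0.695: g = 0.1208, g' = -0.629 → β = 0.887
  β = 0.887: g = 0.0003, g' = -0.647 → β = 0.888
Converged at β = 0.888.
Compositions from xᵢ = zᵢ/(1+β(Kᵢ−1)), yᵢ = Kᵢxᵢ:
  A: x = 0.123, y = 0.460
  B: x = 0.302, y = 0.293
  C: x = 0.575, y = 0.247

y_C = 0.247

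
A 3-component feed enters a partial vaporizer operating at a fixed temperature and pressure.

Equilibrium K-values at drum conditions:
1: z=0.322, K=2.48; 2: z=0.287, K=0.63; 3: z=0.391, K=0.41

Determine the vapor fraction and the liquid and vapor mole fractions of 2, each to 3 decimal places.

ψ = 0.187, x_2 = 0.308, y_2 = 0.194

Let ψ = V/F and solve Σ zᵢ(Kᵢ−1)/(1+ψ(Kᵢ−1)) = 0.
Feasibility: ΣzᵢKᵢ = 1.140, Σzᵢ/Kᵢ = 1.539 — both > 1, two phases present.
Iterate (Newton) starting at ψ = 0.5:
  ψ = 0.500: g = -0.1836, g' = -0.566 → ψ = 0.176
  ψ = 0.176: g = 0.0074, g' = -0.659 → ψ = 0.187
Converged at ψ = 0.187.
Compositions from xᵢ = zᵢ/(1+ψ(Kᵢ−1)), yᵢ = Kᵢxᵢ:
  1: x = 0.252, y = 0.626
  2: x = 0.308, y = 0.194
  3: x = 0.439, y = 0.180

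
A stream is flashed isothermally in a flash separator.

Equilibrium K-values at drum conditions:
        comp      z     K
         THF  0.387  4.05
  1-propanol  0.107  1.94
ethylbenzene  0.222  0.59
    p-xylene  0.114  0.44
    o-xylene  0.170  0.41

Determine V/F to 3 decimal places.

Material balance + equilibrium reduce to Σ zᵢ(Kᵢ−1)/(1+V/F(Kᵢ−1)) = 0.
Feasibility: ΣzᵢKᵢ = 2.026, Σzᵢ/Kᵢ = 1.201 — both > 1, two phases present.
Newton–Raphson from V/F = 0.38:
  V/F = 0.380: g = 0.3026, g' = -1.032 → V/F = 0.673
  V/F = 0.673: g = 0.0536, g' = -0.748 → V/F = 0.745
Converged at V/F = 0.745.

V/F = 0.745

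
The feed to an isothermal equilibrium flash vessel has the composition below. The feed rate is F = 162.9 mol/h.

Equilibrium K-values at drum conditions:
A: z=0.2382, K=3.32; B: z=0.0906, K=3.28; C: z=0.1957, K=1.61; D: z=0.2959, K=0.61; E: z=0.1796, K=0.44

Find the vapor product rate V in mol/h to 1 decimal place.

Iterate (Newton) starting at ψ = 0.62:
  ψ = 0.6200: g = 0.09256, g' = -0.5453 → ψ = 0.7898
  ψ = 0.7898: g = 0.00235, g' = -0.5281 → ψ = 0.7942
Converged at ψ = 0.7942.
Then V = ψ·F = 0.7942·162.9 = 129.4 mol/h and L = F − V = 33.5 mol/h.

V = 129.4 mol/h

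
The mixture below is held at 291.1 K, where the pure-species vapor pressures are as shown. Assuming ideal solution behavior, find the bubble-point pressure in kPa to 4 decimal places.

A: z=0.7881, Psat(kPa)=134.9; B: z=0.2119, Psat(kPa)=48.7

Pbub = 116.6342 kPa

At the bubble point ψ → 0, so ΣzᵢKᵢ = 1 with Kᵢ = Pᵢˢᵃᵗ/P ⇒ P = ΣzᵢPᵢˢᵃᵗ.
P = 0.7881·134.9 + 0.2119·48.7 = 116.6342 kPa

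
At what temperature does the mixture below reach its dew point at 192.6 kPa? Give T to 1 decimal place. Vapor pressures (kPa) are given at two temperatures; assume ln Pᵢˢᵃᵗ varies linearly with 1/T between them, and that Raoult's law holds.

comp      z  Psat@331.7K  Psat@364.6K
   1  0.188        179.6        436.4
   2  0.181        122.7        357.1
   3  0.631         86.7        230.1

T = 352.3 K

Dew-point temperature: Σzᵢ·P/Pᵢˢᵃᵗ(T) = 1. Interpolate ln Pᵢˢᵃᵗ = aᵢ + bᵢ/T.
  T = 331.7 K: ΣzᵢP/Pᵢˢᵃᵗ = 1.8875
  T = 364.6 K: ΣzᵢP/Pᵢˢᵃᵗ = 0.7088
  T = 348.1 K: ΣzᵢP/Pᵢˢᵃᵗ = 1.1315
  T = 356.4 K: ΣzᵢP/Pᵢˢᵃᵗ = 0.8894
  T = 352.2 K: ΣzᵢP/Pᵢˢᵃᵗ = 1.0032
  T = 354.3 K: ΣzᵢP/Pᵢˢᵃᵗ = 0.9442
Interpolating between 352.2 K and 354.3 K gives T ≈ 352.3 K.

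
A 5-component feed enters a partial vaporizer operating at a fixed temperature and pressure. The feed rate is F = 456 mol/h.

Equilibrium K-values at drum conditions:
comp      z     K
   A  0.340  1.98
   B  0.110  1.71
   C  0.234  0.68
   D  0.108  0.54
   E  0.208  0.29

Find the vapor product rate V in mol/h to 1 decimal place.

V = 130.6 mol/h

Material balance + equilibrium reduce to Σ zᵢ(Kᵢ−1)/(1+V/F(Kᵢ−1)) = 0.
Check two-phase: ΣzᵢKᵢ = 1.139 > 1 and Σzᵢ/Kᵢ = 1.497 > 1, so g(0) = 0.139 > 0 and g(1) = -0.497 < 0.
Iterate (Newton) starting at V/F = 0.31:
  V/F = 0.310: g = -0.0109, g' = -0.462 → V/F = 0.287
Converged at V/F = 0.287.
Then V = V/F·F = 0.2865·456 = 130.6 mol/h and L = F − V = 325.4 mol/h.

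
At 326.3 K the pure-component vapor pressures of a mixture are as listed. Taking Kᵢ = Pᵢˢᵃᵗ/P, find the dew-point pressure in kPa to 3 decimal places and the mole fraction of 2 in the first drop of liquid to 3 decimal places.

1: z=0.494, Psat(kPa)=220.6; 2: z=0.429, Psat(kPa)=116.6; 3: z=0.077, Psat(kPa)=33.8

At the dew point ψ → 1, so Σzᵢ/Kᵢ = 1 with Kᵢ = Pᵢˢᵃᵗ/P ⇒ 1/P = Σzᵢ/Pᵢˢᵃᵗ.
1/P = 0.494/220.6 + 0.429/116.6 + 0.077/33.8 = 0.008197 ⇒ P = 122.000 kPa
xᵢ = zᵢP/Pᵢˢᵃᵗ ⇒ x_2 = 0.429·122.000/116.6 = 0.449

Pdew = 122.000 kPa, x_2 = 0.449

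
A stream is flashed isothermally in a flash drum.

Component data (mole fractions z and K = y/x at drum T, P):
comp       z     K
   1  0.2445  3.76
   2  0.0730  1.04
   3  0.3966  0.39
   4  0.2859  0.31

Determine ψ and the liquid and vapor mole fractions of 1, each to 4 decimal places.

ψ = 0.1452, x_1 = 0.1746, y_1 = 0.6563

Iterate (Newton) starting at ψ = 0.5:
  ψ = 0.5000: g = -0.36287, g' = -0.9517 → ψ = 0.1187
  ψ = 0.1187: g = 0.03550, g' = -1.3898 → ψ = 0.1443
  ψ = 0.1443: g = 0.00121, g' = -1.2982 → ψ = 0.1452
Converged at ψ = 0.1452.
Compositions from xᵢ = zᵢ/(1+ψ(Kᵢ−1)), yᵢ = Kᵢxᵢ:
  1: x = 0.1746, y = 0.6563
  2: x = 0.0726, y = 0.0755
  3: x = 0.4351, y = 0.1697
  4: x = 0.3177, y = 0.0985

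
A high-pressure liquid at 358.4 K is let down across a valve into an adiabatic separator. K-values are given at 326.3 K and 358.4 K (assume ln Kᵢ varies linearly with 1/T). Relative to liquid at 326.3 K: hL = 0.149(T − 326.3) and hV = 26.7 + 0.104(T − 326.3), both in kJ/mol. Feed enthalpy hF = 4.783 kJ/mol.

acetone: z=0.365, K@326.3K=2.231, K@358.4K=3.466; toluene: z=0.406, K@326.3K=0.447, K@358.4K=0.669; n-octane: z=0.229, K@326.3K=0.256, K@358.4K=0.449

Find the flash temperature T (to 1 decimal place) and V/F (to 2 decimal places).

Adiabatic flash: solve Rachford–Rice at each trial T, then check hF = ψ·hV(T) + (1−ψ)·hL(T).
  T = 326.3 K: K = (2.231, 0.447, 0.256), RR gives ψ = 0.071, H_out = 1.882 kJ/mol
  T = 358.4 K: K = (3.466, 0.669, 0.449), RR gives ψ = 0.612, H_out = 20.231 kJ/mol
  T = 342.4 K: K = (2.812, 0.552, 0.344), RR gives ψ = 0.342, H_out = 11.281 kJ/mol
  T = 334.4 K: K = (2.513, 0.499, 0.298), RR gives ψ = 0.214, H_out = 6.842 kJ/mol
  T = 330.4 K: K = (2.371, 0.473, 0.277), RR gives ψ = 0.146, H_out = 4.480 kJ/mol
  T = 332.4 K: K = (2.442, 0.485, 0.287), RR gives ψ = 0.180, H_out = 5.678 kJ/mol
Linear interpolation between T = 330.4 (H_out = 4.480) and T = 332.4 (H_out = 5.678) on hF = 4.783 gives T ≈ 330.9 K, at which ψ = 0.15.

T = 330.9 K, V/F = 0.15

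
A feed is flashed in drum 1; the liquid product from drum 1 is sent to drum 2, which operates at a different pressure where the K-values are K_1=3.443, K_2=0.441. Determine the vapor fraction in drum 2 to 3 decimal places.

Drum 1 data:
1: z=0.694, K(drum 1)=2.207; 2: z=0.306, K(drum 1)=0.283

Drum 1:
Binary case is linear: z₁(K₁−1)(1+ψ₁(K₂−1)) + z₂(K₂−1)(1+ψ₁(K₁−1)) = 0
⇒ ψ₁ = [z₁(K₁−1)+z₂(K₂−1)] / [−(K₁−1)(K₂−1)] = 0.6183/0.8654 = 0.714
Drum-1 compositions:
  1: x = 0.373, y = 0.822
  2: x = 0.627, y = 0.178
Drum-2 feed = drum-1 liquid: z₂ = (0.3727, 0.6273).
Drum 2:
Rachford–Rice: g(ψ₂) = Σ zᵢ(Kᵢ−1)/(1+ψ₂(Kᵢ−1)) = 0.
Check two-phase: ΣzᵢKᵢ = 1.560 > 1 and Σzᵢ/Kᵢ = 1.531 > 1, so g(0) = 0.560 > 0 and g(1) = -0.531 < 0.
Binary case is linear: z₁(K₁−1)(1+ψ₂(K₂−1)) + z₂(K₂−1)(1+ψ₂(K₁−1)) = 0
⇒ ψ₂ = [z₁(K₁−1)+z₂(K₂−1)] / [−(K₁−1)(K₂−1)] = 0.5597/1.3656 = 0.410
  1: x = 0.186, y = 0.641
  2: x = 0.814, y = 0.359

V/F (drum 2) = 0.410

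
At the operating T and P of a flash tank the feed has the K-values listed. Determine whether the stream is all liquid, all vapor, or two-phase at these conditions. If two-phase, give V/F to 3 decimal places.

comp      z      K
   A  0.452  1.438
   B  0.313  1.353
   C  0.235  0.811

ΣzᵢKᵢ = 1.264; Σzᵢ/Kᵢ = 0.835.
Since Σzᵢ/Kᵢ < 1 the mixture is above its dew point — single vapor phase.

all vapor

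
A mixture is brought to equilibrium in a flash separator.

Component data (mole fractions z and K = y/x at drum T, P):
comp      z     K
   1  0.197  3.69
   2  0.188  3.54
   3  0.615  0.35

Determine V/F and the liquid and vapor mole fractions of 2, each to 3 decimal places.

Rachford–Rice: g(V/F) = Σ zᵢ(Kᵢ−1)/(1+V/F(Kᵢ−1)) = 0.
g(0) = ΣzᵢKᵢ − 1 = 0.608 and g(1) = 1 − Σzᵢ/Kᵢ = -0.864, so a root lies in (0, 1).
Newton iteration, V/F⁰ = 0.5:
  V/F = 0.500: g = -0.1559, g' = -1.065 → V/F = 0.354
  V/F = 0.354: g = 0.0041, g' = -1.149 → V/F = 0.357
Converged at V/F = 0.357.
Compositions from xᵢ = zᵢ/(1+V/F(Kᵢ−1)), yᵢ = Kᵢxᵢ:
  1: x = 0.100, y = 0.371
  2: x = 0.099, y = 0.349
  3: x = 0.801, y = 0.280

V/F = 0.357, x_2 = 0.099, y_2 = 0.349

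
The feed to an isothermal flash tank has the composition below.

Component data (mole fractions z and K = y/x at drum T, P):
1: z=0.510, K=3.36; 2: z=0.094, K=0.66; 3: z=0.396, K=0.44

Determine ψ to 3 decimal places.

Material balance + equilibrium reduce to Σ zᵢ(Kᵢ−1)/(1+ψ(Kᵢ−1)) = 0.
g(0) = ΣzᵢKᵢ − 1 = 0.950 and g(1) = 1 − Σzᵢ/Kᵢ = -0.194, so a root lies in (0, 1).
Iterate (Newton) starting at ψ = 0.48:
  ψ = 0.480: g = 0.2229, g' = -0.872 → ψ = 0.735
  ψ = 0.735: g = 0.0203, g' = -0.758 → ψ = 0.762
Converged at ψ = 0.762.

ψ = 0.762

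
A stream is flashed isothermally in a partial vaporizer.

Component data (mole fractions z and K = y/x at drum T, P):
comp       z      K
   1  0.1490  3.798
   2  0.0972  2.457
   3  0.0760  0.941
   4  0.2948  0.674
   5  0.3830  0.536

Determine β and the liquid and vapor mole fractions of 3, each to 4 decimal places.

Iterate (Newton) starting at β = 0.54:
  β = 0.5400: g = -0.11310, g' = -0.4429 → β = 0.2846
  β = 0.2846: g = 0.01693, g' = -0.6124 → β = 0.3123
  β = 0.3123: g = 0.00044, g' = -0.5816 → β = 0.3130
Converged at β = 0.3130.
Compositions from xᵢ = zᵢ/(1+β(Kᵢ−1)), yᵢ = Kᵢxᵢ:
  1: x = 0.0794, y = 0.3017
  2: x = 0.0668, y = 0.1640
  3: x = 0.0774, y = 0.0729
  4: x = 0.3283, y = 0.2213
  5: x = 0.4481, y = 0.2402

β = 0.3130, x_3 = 0.0774, y_3 = 0.0729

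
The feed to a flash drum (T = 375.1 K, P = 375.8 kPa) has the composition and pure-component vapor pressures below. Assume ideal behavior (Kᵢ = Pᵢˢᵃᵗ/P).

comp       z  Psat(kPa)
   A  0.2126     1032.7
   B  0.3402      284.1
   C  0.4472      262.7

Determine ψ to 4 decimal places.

ψ = 0.3181

Raoult's law: Kᵢ = Pᵢˢᵃᵗ/P = Pᵢˢᵃᵗ/375.8.
  K_A = 1032.7/375.8 = 2.748004, K_B = 284.1/375.8 = 0.755987, K_C = 262.7/375.8 = 0.699042
Material balance + equilibrium reduce to Σ zᵢ(Kᵢ−1)/(1+ψ(Kᵢ−1)) = 0.
g(0) = ΣzᵢKᵢ − 1 = 0.1540 and g(1) = 1 − Σzᵢ/Kᵢ = -0.1671, so a root lies in (0, 1).
Iterate (Newton) starting at ψ = 0.5:
  ψ = 0.5000: g = -0.05467, g' = -0.2674 → ψ = 0.2955
  ψ = 0.2955: g = 0.00785, g' = -0.3548 → ψ = 0.3177
  ψ = 0.3177: g = 0.00014, g' = -0.3419 → ψ = 0.3181
Converged at ψ = 0.3181.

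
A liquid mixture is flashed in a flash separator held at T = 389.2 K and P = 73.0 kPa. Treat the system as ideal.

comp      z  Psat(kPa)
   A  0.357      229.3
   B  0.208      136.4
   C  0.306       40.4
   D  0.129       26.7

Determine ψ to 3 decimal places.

Raoult's law: Kᵢ = Pᵢˢᵃᵗ/P = Pᵢˢᵃᵗ/73.0.
  K_A = 229.3/73.0 = 3.14110, K_B = 136.4/73.0 = 1.86849, K_C = 40.4/73.0 = 0.55342, K_D = 26.7/73.0 = 0.36575
Let ψ = V/F and solve Σ zᵢ(Kᵢ−1)/(1+ψ(Kᵢ−1)) = 0.
g(0) = ΣzᵢKᵢ − 1 = 0.727 and g(1) = 1 − Σzᵢ/Kᵢ = -0.131, so a root lies in (0, 1).
Newton–Raphson from ψ = 0.57:
  ψ = 0.570: g = 0.1536, g' = -0.639 → ψ = 0.810
  ψ = 0.810: g = 0.0030, g' = -0.642 → ψ = 0.815
Converged at ψ = 0.815.

ψ = 0.815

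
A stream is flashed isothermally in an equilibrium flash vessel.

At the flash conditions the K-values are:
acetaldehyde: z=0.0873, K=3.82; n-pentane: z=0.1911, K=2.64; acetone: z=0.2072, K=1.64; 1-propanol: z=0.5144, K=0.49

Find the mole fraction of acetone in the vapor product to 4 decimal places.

y_acetone = 0.2525

Material balance + equilibrium reduce to Σ zᵢ(Kᵢ−1)/(1+ψ(Kᵢ−1)) = 0.
Feasibility: ΣzᵢKᵢ = 1.4299, Σzᵢ/Kᵢ = 1.2714 — both > 1, two phases present.
Newton iteration, ψ⁰ = 0.49:
  ψ = 0.4900: g = 0.02833, g' = -0.5674 → ψ = 0.5399
  ψ = 0.5399: g = 0.00032, g' = -0.5554 → ψ = 0.5405
Converged at ψ = 0.5405.
Compositions from xᵢ = zᵢ/(1+ψ(Kᵢ−1)), yᵢ = Kᵢxᵢ:
  acetaldehyde: x = 0.0346, y = 0.1321
  n-pentane: x = 0.1013, y = 0.2674
  acetone: x = 0.1539, y = 0.2525
  1-propanol: x = 0.7102, y = 0.3480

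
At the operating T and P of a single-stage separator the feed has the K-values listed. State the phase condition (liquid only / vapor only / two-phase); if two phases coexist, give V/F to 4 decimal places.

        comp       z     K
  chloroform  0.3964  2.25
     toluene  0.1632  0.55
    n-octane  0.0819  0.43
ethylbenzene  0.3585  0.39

two-phase, V/F = 0.2218

ΣzᵢKᵢ = 1.1567; Σzᵢ/Kᵢ = 1.5826.
Both exceed 1, so a two-phase solution exists.
Material balance + equilibrium reduce to Σ zᵢ(Kᵢ−1)/(1+ψ(Kᵢ−1)) = 0.
Newton iteration, ψ⁰ = 0.63:
  ψ = 0.6300: g = -0.25332, g' = -0.6749 → ψ = 0.2547
  ψ = 0.2547: g = -0.02060, g' = -0.6219 → ψ = 0.2215
  ψ = 0.2215: g = 0.00019, g' = -0.6338 → ψ = 0.2218
Converged at ψ = 0.2218.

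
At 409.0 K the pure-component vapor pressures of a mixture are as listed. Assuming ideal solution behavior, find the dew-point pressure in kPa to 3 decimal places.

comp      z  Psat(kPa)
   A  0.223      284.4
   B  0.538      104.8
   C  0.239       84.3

At the dew point ψ → 1, so Σzᵢ/Kᵢ = 1 with Kᵢ = Pᵢˢᵃᵗ/P ⇒ 1/P = Σzᵢ/Pᵢˢᵃᵗ.
1/P = 0.223/284.4 + 0.538/104.8 + 0.239/84.3 = 0.008753 ⇒ P = 114.249 kPa

Pdew = 114.249 kPa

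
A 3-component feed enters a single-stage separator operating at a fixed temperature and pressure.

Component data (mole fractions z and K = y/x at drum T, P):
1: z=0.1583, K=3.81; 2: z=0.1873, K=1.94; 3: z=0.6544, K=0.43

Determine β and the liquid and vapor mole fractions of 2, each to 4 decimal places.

β = 0.2135, x_2 = 0.1560, y_2 = 0.3026

Material balance + equilibrium reduce to Σ zᵢ(Kᵢ−1)/(1+β(Kᵢ−1)) = 0.
g(0) = ΣzᵢKᵢ − 1 = 0.2479 and g(1) = 1 − Σzᵢ/Kᵢ = -0.6600, so a root lies in (0, 1).
Newton–Raphson from β = 0.35:
  β = 0.3500: g = -0.10923, g' = -0.7432 → β = 0.2030
  β = 0.2030: g = 0.00926, g' = -0.8954 → β = 0.2134
  β = 0.2134: g = 0.00009, g' = -0.8789 → β = 0.2135
Converged at β = 0.2135.
Compositions from xᵢ = zᵢ/(1+β(Kᵢ−1)), yᵢ = Kᵢxᵢ:
  1: x = 0.0989, y = 0.3770
  2: x = 0.1560, y = 0.3026
  3: x = 0.7451, y = 0.3204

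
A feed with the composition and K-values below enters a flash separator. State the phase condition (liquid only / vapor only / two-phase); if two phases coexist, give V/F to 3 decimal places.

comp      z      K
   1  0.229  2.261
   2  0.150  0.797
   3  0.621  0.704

ΣzᵢKᵢ = 1.075; Σzᵢ/Kᵢ = 1.172.
Both exceed 1, so a two-phase solution exists.
Rachford–Rice: g(ψ) = Σ zᵢ(Kᵢ−1)/(1+ψ(Kᵢ−1)) = 0.
Iterate (Newton) starting at ψ = 0.52:
  ψ = 0.520: g = -0.0769, g' = -0.217 → ψ = 0.165
  ψ = 0.165: g = 0.0143, g' = -0.316 → ψ = 0.210
  ψ = 0.210: g = 0.0005, g' = -0.296 → ψ = 0.212
Converged at ψ = 0.212.

two-phase, V/F = 0.212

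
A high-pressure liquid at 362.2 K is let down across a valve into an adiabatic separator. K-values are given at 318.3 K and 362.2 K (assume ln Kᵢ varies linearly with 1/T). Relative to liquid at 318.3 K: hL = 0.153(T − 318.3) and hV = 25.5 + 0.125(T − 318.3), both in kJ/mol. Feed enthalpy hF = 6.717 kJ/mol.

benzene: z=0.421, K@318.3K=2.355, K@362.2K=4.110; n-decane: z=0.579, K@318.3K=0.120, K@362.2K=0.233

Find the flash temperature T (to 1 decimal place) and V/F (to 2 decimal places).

T = 332.1 K, V/F = 0.18

Adiabatic flash: solve Rachford–Rice at each trial T, then check hF = ψ·hV(T) + (1−ψ)·hL(T).
  T = 318.3 K: K = (2.355, 0.120), RR gives ψ = 0.051, H_out = 1.303 kJ/mol
  T = 362.2 K: K = (4.110, 0.233), RR gives ψ = 0.363, H_out = 15.520 kJ/mol
  T = 340.2 K: K = (3.166, 0.171), RR gives ψ = 0.240, H_out = 9.331 kJ/mol
  T = 329.2 K: K = (2.742, 0.144), RR gives ψ = 0.159, H_out = 5.682 kJ/mol
  T = 334.7 K: K = (2.950, 0.157), RR gives ψ = 0.202, H_out = 7.577 kJ/mol
  T = 331.9 K: K = (2.843, 0.150), RR gives ψ = 0.181, H_out = 6.633 kJ/mol
  T = 333.3 K: K = (2.896, 0.154), RR gives ψ = 0.192, H_out = 7.110 kJ/mol
Linear interpolation between T = 331.9 (H_out = 6.633) and T = 333.3 (H_out = 7.110) on hF = 6.717 gives T ≈ 332.1 K, at which ψ = 0.18.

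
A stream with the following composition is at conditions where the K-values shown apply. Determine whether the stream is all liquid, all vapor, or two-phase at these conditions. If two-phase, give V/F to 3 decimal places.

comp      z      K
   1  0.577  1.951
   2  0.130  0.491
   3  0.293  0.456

two-phase, V/F = 0.637

ΣzᵢKᵢ = 1.323; Σzᵢ/Kᵢ = 1.203.
Both exceed 1, so a two-phase solution exists.
Let ψ = V/F and solve Σ zᵢ(Kᵢ−1)/(1+ψ(Kᵢ−1)) = 0.
Newton–Raphson from ψ = 0.42:
  ψ = 0.420: g = 0.1014, g' = -0.467 → ψ = 0.637
Converged at ψ = 0.637.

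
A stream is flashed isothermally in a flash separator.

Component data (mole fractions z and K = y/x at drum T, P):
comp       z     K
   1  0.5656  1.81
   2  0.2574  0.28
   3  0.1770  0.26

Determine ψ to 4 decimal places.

ψ = 0.2404

Material balance + equilibrium reduce to Σ zᵢ(Kᵢ−1)/(1+ψ(Kᵢ−1)) = 0.
Feasibility: ΣzᵢKᵢ = 1.1418, Σzᵢ/Kᵢ = 1.9125 — both > 1, two phases present.
Iterate (Newton) starting at ψ = 0.5:
  ψ = 0.5000: g = -0.17140, g' = -0.7580 → ψ = 0.2739
  ψ = 0.2739: g = -0.02016, g' = -0.6081 → ψ = 0.2407
  ψ = 0.2407: g = -0.00016, g' = -0.5986 → ψ = 0.2404
Converged at ψ = 0.2404.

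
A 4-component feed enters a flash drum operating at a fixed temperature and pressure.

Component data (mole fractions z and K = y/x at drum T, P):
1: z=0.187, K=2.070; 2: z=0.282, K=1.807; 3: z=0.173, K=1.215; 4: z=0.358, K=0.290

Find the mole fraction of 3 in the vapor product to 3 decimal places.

Let β = V/F and solve Σ zᵢ(Kᵢ−1)/(1+β(Kᵢ−1)) = 0.
Check two-phase: ΣzᵢKᵢ = 1.211 > 1 and Σzᵢ/Kᵢ = 1.623 > 1, so g(0) = 0.211 > 0 and g(1) = -0.623 < 0.
Iterate (Newton) starting at β = 0.5:
  β = 0.500: g = -0.0680, g' = -0.624 → β = 0.391
  β = 0.391: g = -0.0035, g' = -0.565 → β = 0.385
Converged at β = 0.385.
Compositions from xᵢ = zᵢ/(1+β(Kᵢ−1)), yᵢ = Kᵢxᵢ:
  1: x = 0.132, y = 0.274
  2: x = 0.215, y = 0.389
  3: x = 0.160, y = 0.194
  4: x = 0.493, y = 0.143

y_3 = 0.194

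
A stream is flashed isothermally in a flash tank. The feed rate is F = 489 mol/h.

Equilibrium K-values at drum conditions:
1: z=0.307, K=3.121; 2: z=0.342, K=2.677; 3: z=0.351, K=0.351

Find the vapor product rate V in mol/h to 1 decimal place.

V = 397.3 mol/h

Material balance + equilibrium reduce to Σ zᵢ(Kᵢ−1)/(1+V/F(Kᵢ−1)) = 0.
g(0) = ΣzᵢKᵢ − 1 = 0.997 and g(1) = 1 − Σzᵢ/Kᵢ = -0.226, so a root lies in (0, 1).
Iterate (Newton) starting at V/F = 0.4:
  V/F = 0.400: g = 0.3879, g' = -1.018 → V/F = 0.781
  V/F = 0.781: g = 0.0316, g' = -0.984 → V/F = 0.813
  V/F = 0.813: g = -0.0006, g' = -1.021 → V/F = 0.812
Converged at V/F = 0.812.
Then V = V/F·F = 0.8124·489 = 397.3 mol/h and L = F − V = 91.7 mol/h.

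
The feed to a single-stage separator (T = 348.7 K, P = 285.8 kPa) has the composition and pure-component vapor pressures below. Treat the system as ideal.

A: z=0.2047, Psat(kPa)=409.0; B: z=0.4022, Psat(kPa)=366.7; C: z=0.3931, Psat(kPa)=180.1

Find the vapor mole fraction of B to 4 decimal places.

y_B = 0.4573

Raoult's law: Kᵢ = Pᵢˢᵃᵗ/P = Pᵢˢᵃᵗ/285.8.
  K_A = 409.0/285.8 = 1.431071, K_B = 366.7/285.8 = 1.283065, K_C = 180.1/285.8 = 0.630161
Iterate (Newton) starting at ψ = 0.4:
  ψ = 0.4000: g = 0.00691, g' = -0.1277 → ψ = 0.4541
  ψ = 0.4541: g = -0.00005, g' = -0.1296 → ψ = 0.4537
Converged at ψ = 0.4537.
Compositions from xᵢ = zᵢ/(1+ψ(Kᵢ−1)), yᵢ = Kᵢxᵢ:
  A: x = 0.1712, y = 0.2450
  B: x = 0.3564, y = 0.4573
  C: x = 0.4724, y = 0.2977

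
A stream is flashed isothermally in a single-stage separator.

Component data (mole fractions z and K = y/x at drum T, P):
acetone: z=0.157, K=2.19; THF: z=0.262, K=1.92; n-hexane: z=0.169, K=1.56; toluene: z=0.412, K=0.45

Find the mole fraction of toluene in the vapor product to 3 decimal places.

Material balance + equilibrium reduce to Σ zᵢ(Kᵢ−1)/(1+V/F(Kᵢ−1)) = 0.
Check two-phase: ΣzᵢKᵢ = 1.296 > 1 and Σzᵢ/Kᵢ = 1.232 > 1, so g(0) = 0.296 > 0 and g(1) = -0.232 < 0.
Newton–Raphson from V/F = 0.5:
  V/F = 0.500: g = 0.0436, g' = -0.461 → V/F = 0.595
  V/F = 0.595: g = -0.0005, g' = -0.474 → V/F = 0.594
Converged at V/F = 0.594.
Compositions from xᵢ = zᵢ/(1+V/F(Kᵢ−1)), yᵢ = Kᵢxᵢ:
  acetone: x = 0.092, y = 0.202
  THF: x = 0.169, y = 0.325
  n-hexane: x = 0.127, y = 0.198
  toluene: x = 0.612, y = 0.275

y_toluene = 0.275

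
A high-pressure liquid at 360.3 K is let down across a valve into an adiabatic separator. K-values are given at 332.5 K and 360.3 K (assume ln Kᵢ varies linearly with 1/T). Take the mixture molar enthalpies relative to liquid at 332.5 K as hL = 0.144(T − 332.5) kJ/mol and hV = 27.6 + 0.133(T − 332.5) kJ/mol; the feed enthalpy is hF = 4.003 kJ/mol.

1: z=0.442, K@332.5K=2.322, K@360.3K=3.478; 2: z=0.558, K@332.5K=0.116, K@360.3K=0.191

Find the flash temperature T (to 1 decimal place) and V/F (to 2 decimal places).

T = 336.4 K, V/F = 0.12

Adiabatic flash: solve Rachford–Rice at each trial T, then check hF = ψ·hV(T) + (1−ψ)·hL(T).
  T = 332.5 K: K = (2.322, 0.116), RR gives ψ = 0.078, H_out = 2.150 kJ/mol
  T = 360.3 K: K = (3.478, 0.191), RR gives ψ = 0.321, H_out = 12.769 kJ/mol
  T = 346.4 K: K = (2.865, 0.150), RR gives ψ = 0.221, H_out = 8.068 kJ/mol
  T = 339.4 K: K = (2.583, 0.132), RR gives ψ = 0.157, H_out = 5.311 kJ/mol
  T = 335.9 K: K = (2.448, 0.124), RR gives ψ = 0.119, H_out = 3.776 kJ/mol
  T = 337.6 K: K = (2.513, 0.128), RR gives ψ = 0.138, H_out = 4.537 kJ/mol
Linear interpolation between T = 335.9 (H_out = 3.776) and T = 337.6 (H_out = 4.537) on hF = 4.003 gives T ≈ 336.4 K, at which ψ = 0.12.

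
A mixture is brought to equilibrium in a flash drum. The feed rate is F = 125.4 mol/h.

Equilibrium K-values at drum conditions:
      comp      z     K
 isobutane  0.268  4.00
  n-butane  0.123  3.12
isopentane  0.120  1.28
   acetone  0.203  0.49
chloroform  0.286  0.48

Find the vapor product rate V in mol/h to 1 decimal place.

V = 87.3 mol/h

Material balance + equilibrium reduce to Σ zᵢ(Kᵢ−1)/(1+V/F(Kᵢ−1)) = 0.
Check two-phase: ΣzᵢKᵢ = 1.846 > 1 and Σzᵢ/Kᵢ = 1.210 > 1, so g(0) = 0.846 > 0 and g(1) = -0.210 < 0.
Newton iteration, V/F⁰ = 0.45:
  V/F = 0.450: g = 0.1769, g' = -0.810 → V/F = 0.668
  V/F = 0.668: g = 0.0187, g' = -0.672 → V/F = 0.696
Converged at V/F = 0.696.
Then V = V/F·F = 0.6964·125.4 = 87.3 mol/h and L = F − V = 38.1 mol/h.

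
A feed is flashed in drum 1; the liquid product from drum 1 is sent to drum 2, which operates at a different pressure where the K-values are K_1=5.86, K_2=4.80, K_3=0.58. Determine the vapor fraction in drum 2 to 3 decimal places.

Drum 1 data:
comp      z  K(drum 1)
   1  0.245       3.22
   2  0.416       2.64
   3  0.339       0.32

Drum 1:
Let ψ₁ = V/F and solve Σ zᵢ(Kᵢ−1)/(1+ψ₁(Kᵢ−1)) = 0.
Check two-phase: ΣzᵢKᵢ = 1.996 > 1 and Σzᵢ/Kᵢ = 1.293 > 1, so g(0) = 0.996 > 0 and g(1) = -0.293 < 0.
Newton iteration, ψ₁⁰ = 0.43:
  ψ₁ = 0.430: g = 0.3526, g' = -1.014 → ψ₁ = 0.778
  ψ₁ = 0.778: g = 0.0100, g' = -1.085 → ψ₁ = 0.787
Converged at ψ₁ = 0.787.
Drum-1 compositions:
  1: x = 0.089, y = 0.287
  2: x = 0.182, y = 0.479
  3: x = 0.729, y = 0.233
Drum-2 feed = drum-1 liquid: z₂ = (0.0892, 0.1816, 0.7292).
Drum 2:
Material balance + equilibrium reduce to Σ zᵢ(Kᵢ−1)/(1+ψ₂(Kᵢ−1)) = 0.
Check two-phase: ΣzᵢKᵢ = 1.817 > 1 and Σzᵢ/Kᵢ = 1.310 > 1, so g(0) = 0.817 > 0 and g(1) = -0.310 < 0.
Newton–Raphson from ψ₂ = 0.36:
  ψ₂ = 0.360: g = 0.0883, g' = -0.925 → ψ₂ = 0.455
  ψ₂ = 0.455: g = 0.0089, g' = -0.752 → ψ₂ = 0.467
Converged at ψ₂ = 0.467.
  1: x = 0.027, y = 0.160
  2: x = 0.065, y = 0.314
  3: x = 0.907, y = 0.526

V/F (drum 2) = 0.467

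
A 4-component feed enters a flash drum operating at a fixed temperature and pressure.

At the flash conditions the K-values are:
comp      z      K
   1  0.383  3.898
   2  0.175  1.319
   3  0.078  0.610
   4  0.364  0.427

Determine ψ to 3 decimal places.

ψ = 0.731

Let ψ = V/F and solve Σ zᵢ(Kᵢ−1)/(1+ψ(Kᵢ−1)) = 0.
Feasibility: ΣzᵢKᵢ = 1.927, Σzᵢ/Kᵢ = 1.211 — both > 1, two phases present.
Newton–Raphson from ψ = 0.63:
  ψ = 0.630: g = 0.0725, g' = -0.729 → ψ = 0.730
  ψ = 0.730: g = 0.0008, g' = -0.719 → ψ = 0.731
Converged at ψ = 0.731.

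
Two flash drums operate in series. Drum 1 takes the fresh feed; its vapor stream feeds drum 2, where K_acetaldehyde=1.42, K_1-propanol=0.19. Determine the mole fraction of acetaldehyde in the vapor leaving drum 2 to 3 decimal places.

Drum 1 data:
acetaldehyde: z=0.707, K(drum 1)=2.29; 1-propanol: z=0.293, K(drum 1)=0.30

y_acetaldehyde (drum 2) = 0.935

Drum 1:
Let ψ₁ = V/F and solve Σ zᵢ(Kᵢ−1)/(1+ψ₁(Kᵢ−1)) = 0.
Feasibility: ΣzᵢKᵢ = 1.707, Σzᵢ/Kᵢ = 1.285 — both > 1, two phases present.
Newton–Raphson from ψ₁ = 0.5:
  ψ₁ = 0.500: g = 0.2389, g' = -0.775 → ψ₁ = 0.808
  ψ₁ = 0.808: g = -0.0260, g' = -1.044 → ψ₁ = 0.783
Converged at ψ₁ = 0.783.
Drum-1 compositions:
  acetaldehyde: x = 0.352, y = 0.806
  1-propanol: x = 0.648, y = 0.194
Drum-2 feed = drum-1 vapor: z₂ = (0.8055, 0.1945).
Drum 2:
Rachford–Rice: g(ψ₂) = Σ zᵢ(Kᵢ−1)/(1+ψ₂(Kᵢ−1)) = 0.
Feasibility: ΣzᵢKᵢ = 1.181, Σzᵢ/Kᵢ = 1.591 — both > 1, two phases present.
Newton–Raphson from ψ₂ = 0.5:
  ψ₂ = 0.500: g = 0.0149, g' = -0.457 → ψ₂ = 0.532
  ψ₂ = 0.532: g = -0.0005, g' = -0.489 → ψ₂ = 0.531
Converged at ψ₂ = 0.531.
  acetaldehyde: x = 0.659, y = 0.935
  1-propanol: x = 0.341, y = 0.065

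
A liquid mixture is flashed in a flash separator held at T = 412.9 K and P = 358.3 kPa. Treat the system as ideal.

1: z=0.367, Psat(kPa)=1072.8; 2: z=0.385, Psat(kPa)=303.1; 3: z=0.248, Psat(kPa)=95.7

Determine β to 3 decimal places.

Raoult's law: Kᵢ = Pᵢˢᵃᵗ/P = Pᵢˢᵃᵗ/358.3.
  K_1 = 1072.8/358.3 = 2.99414, K_2 = 303.1/358.3 = 0.84594, K_3 = 95.7/358.3 = 0.26709
Let β = V/F and solve Σ zᵢ(Kᵢ−1)/(1+β(Kᵢ−1)) = 0.
g(0) = ΣzᵢKᵢ − 1 = 0.491 and g(1) = 1 − Σzᵢ/Kᵢ = -0.506, so a root lies in (0, 1).
Newton–Raphson from β = 0.37:
  β = 0.370: g = 0.1088, g' = -0.744 → β = 0.516
  β = 0.516: g = 0.0038, g' = -0.710 → β = 0.522
Converged at β = 0.522.

β = 0.522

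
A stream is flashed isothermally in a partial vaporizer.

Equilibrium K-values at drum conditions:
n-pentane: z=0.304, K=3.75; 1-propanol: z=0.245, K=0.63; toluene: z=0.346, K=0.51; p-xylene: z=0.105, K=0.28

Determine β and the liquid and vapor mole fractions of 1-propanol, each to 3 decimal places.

β = 0.369, x_1-propanol = 0.284, y_1-propanol = 0.179

Rachford–Rice: g(β) = Σ zᵢ(Kᵢ−1)/(1+β(Kᵢ−1)) = 0.
Check two-phase: ΣzᵢKᵢ = 1.500 > 1 and Σzᵢ/Kᵢ = 1.523 > 1, so g(0) = 0.500 > 0 and g(1) = -0.523 < 0.
Iterate (Newton) starting at β = 0.58:
  β = 0.580: g = -0.1599, g' = -0.718 → β = 0.357
  β = 0.357: g = 0.0098, g' = -0.850 → β = 0.369
Converged at β = 0.369.
Compositions from xᵢ = zᵢ/(1+β(Kᵢ−1)), yᵢ = Kᵢxᵢ:
  n-pentane: x = 0.151, y = 0.566
  1-propanol: x = 0.284, y = 0.179
  toluene: x = 0.422, y = 0.215
  p-xylene: x = 0.143, y = 0.040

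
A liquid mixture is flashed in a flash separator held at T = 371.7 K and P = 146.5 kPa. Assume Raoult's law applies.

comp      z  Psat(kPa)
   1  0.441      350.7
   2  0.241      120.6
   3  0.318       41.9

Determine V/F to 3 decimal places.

V/F = 0.446

Raoult's law: Kᵢ = Pᵢˢᵃᵗ/P = Pᵢˢᵃᵗ/146.5.
  K_1 = 350.7/146.5 = 2.39386, K_2 = 120.6/146.5 = 0.82321, K_3 = 41.9/146.5 = 0.28601
Newton iteration, V/F⁰ = 0.5:
  V/F = 0.500: g = -0.0376, g' = -0.699 → V/F = 0.446
Converged at V/F = 0.446.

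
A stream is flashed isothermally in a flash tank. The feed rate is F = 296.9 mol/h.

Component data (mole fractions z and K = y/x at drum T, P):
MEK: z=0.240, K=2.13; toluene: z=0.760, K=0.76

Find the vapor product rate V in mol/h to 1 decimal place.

Let ψ = V/F and solve Σ zᵢ(Kᵢ−1)/(1+ψ(Kᵢ−1)) = 0.
Feasibility: ΣzᵢKᵢ = 1.089, Σzᵢ/Kᵢ = 1.113 — both > 1, two phases present.
Newton iteration, ψ⁰ = 0.39:
  ψ = 0.390: g = -0.0130, g' = -0.201 → ψ = 0.325
  ψ = 0.325: g = 0.0005, g' = -0.215 → ψ = 0.327
Converged at ψ = 0.327.
Then V = ψ·F = 0.3274·296.9 = 97.2 mol/h and L = F − V = 199.7 mol/h.

V = 97.2 mol/h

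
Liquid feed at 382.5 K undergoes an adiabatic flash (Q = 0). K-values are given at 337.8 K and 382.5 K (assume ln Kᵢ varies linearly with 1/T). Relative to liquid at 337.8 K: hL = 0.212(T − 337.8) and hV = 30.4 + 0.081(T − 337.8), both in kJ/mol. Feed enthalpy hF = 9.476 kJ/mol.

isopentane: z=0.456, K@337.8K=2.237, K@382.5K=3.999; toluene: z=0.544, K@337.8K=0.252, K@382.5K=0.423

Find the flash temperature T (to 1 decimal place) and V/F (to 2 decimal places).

T = 345.4 K, V/F = 0.27

Adiabatic flash: solve Rachford–Rice at each trial T, then check hF = ψ·hV(T) + (1−ψ)·hL(T).
  T = 337.8 K: K = (2.237, 0.252), RR gives ψ = 0.170, H_out = 5.164 kJ/mol
  T = 382.5 K: K = (3.999, 0.423), RR gives ψ = 0.609, H_out = 24.421 kJ/mol
  T = 360.1 K: K = (3.043, 0.332), RR gives ψ = 0.416, H_out = 16.158 kJ/mol
  T = 349.0 K: K = (2.624, 0.291), RR gives ψ = 0.308, H_out = 11.278 kJ/mol
  T = 343.4 K: K = (2.426, 0.271), RR gives ψ = 0.244, H_out = 8.423 kJ/mol
  T = 346.2 K: K = (2.524, 0.281), RR gives ψ = 0.277, H_out = 9.893 kJ/mol
  T = 344.8 K: K = (2.475, 0.276), RR gives ψ = 0.261, H_out = 9.169 kJ/mol
Linear interpolation between T = 344.8 (H_out = 9.169) and T = 346.2 (H_out = 9.893) on hF = 9.476 gives T ≈ 345.4 K, at which ψ = 0.27.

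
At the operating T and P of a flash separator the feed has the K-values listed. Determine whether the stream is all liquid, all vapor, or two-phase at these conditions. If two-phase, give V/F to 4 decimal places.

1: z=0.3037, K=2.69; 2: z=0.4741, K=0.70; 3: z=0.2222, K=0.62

ΣzᵢKᵢ = 1.2866; Σzᵢ/Kᵢ = 1.1486.
Both exceed 1, so a two-phase solution exists.
Material balance + equilibrium reduce to Σ zᵢ(Kᵢ−1)/(1+ψ(Kᵢ−1)) = 0.
Newton–Raphson from ψ = 0.42:
  ψ = 0.4200: g = 0.03698, g' = -0.3980 → ψ = 0.5129
  ψ = 0.5129: g = 0.00196, g' = -0.3580 → ψ = 0.5184
Converged at ψ = 0.5184.

two-phase, V/F = 0.5184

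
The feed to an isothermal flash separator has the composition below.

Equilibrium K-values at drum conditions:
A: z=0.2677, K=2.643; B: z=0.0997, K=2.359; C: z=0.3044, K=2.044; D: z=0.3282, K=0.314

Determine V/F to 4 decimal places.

V/F = 0.7271

Rachford–Rice: g(V/F) = Σ zᵢ(Kᵢ−1)/(1+V/F(Kᵢ−1)) = 0.
Check two-phase: ΣzᵢKᵢ = 1.6680 > 1 and Σzᵢ/Kᵢ = 1.3377 > 1, so g(0) = 0.6680 > 0 and g(1) = -0.3377 < 0.
Newton iteration, V/F⁰ = 0.5:
  V/F = 0.5000: g = 0.18825, g' = -0.7841 → V/F = 0.7401
  V/F = 0.7401: g = -0.01202, g' = -0.9358 → V/F = 0.7272
  V/F = 0.7272: g = -0.00011, g' = -0.9188 → V/F = 0.7271
Converged at V/F = 0.7271.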